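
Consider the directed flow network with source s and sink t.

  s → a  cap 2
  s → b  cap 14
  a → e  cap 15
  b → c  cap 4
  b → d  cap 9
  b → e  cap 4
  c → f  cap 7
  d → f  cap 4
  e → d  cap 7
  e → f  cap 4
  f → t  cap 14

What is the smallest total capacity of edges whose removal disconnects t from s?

12

Augment s→a→e→f→t: bottleneck 2, flow now 2.
Augment s→b→c→f→t: bottleneck 4, flow now 6.
Augment s→b→d→f→t: bottleneck 4, flow now 10.
Augment s→b→e→f→t: bottleneck 2, flow now 12.
No augmenting path remains; maximum flow = 12.
By max-flow min-cut, the minimum cut capacity equals the max flow.
In the residual graph, reachable from s: {s, a, b, d, e}.
Min-cut edges: b→c (4), d→f (4), e→f (4); capacity 4 + 4 + 4 = 12.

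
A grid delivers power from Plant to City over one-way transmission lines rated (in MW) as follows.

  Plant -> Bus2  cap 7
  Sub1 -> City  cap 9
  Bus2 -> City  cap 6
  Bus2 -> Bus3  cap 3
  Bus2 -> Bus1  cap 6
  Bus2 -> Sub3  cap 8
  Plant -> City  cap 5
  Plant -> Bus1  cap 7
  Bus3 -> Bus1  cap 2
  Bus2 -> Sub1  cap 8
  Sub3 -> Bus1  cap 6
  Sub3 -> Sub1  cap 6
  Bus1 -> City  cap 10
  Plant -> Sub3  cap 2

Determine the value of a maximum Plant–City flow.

21

Augment Plant→City: bottleneck 5, flow now 5.
Augment Plant→Bus2→City: bottleneck 6, flow now 11.
Augment Plant→Bus1→City: bottleneck 7, flow now 18.
Augment Plant→Bus2→Sub1→City: bottleneck 1, flow now 19.
Augment Plant→Sub3→Sub1→City: bottleneck 2, flow now 21.
No augmenting path remains; maximum flow = 21.
In the residual graph, reachable from Plant: {Plant}.
Min-cut edges: Plant→Bus2 (7), Plant→Sub3 (2), Plant→Bus1 (7), Plant→City (5); capacity 7 + 2 + 7 + 5 = 21.
This cut is saturated, so no flow can exceed 21.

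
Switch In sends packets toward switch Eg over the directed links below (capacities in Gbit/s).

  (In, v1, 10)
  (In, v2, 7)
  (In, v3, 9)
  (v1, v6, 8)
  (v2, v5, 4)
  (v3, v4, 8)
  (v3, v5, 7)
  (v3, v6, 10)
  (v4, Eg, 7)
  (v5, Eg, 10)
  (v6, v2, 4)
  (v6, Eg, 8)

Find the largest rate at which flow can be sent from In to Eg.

21

Augment In→v1→v6→Eg: bottleneck 8, flow now 8.
Augment In→v2→v5→Eg: bottleneck 4, flow now 12.
Augment In→v3→v4→Eg: bottleneck 7, flow now 19.
Augment In→v3→v5→Eg: bottleneck 2, flow now 21.
No augmenting path remains; maximum flow = 21.
In the residual graph, reachable from In: {In, v1, v2}.
Min-cut edges: In→v3 (9), v1→v6 (8), v2→v5 (4); capacity 9 + 8 + 4 = 21.
This cut is saturated, so no flow can exceed 21.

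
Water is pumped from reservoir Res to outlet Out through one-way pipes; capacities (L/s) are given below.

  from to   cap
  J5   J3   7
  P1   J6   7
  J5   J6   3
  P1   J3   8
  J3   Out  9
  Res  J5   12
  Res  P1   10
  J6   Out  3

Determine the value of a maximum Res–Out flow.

Augment Res→P1→J6→Out: bottleneck 3, flow now 3.
Augment Res→P1→J3→Out: bottleneck 7, flow now 10.
Augment Res→J5→J3→Out: bottleneck 2, flow now 12.
No augmenting path remains; maximum flow = 12.
In the residual graph, reachable from Res: {Res, P1, J5, J6, J3}.
Min-cut edges: J6→Out (3), J3→Out (9); capacity 3 + 9 = 12.
This cut is saturated, so no flow can exceed 12.

12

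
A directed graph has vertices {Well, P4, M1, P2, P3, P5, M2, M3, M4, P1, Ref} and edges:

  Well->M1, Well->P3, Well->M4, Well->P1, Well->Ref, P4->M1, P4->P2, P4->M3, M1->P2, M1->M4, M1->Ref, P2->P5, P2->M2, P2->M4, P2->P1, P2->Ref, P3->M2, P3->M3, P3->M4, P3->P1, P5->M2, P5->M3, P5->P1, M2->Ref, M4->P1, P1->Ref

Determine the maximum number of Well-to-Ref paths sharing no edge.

Assign every edge capacity 1; by Menger, the answer equals the max flow.
Path Well→Ref (+1); total 1.
Path Well→M1→Ref (+1); total 2.
Path Well→P1→Ref (+1); total 3.
Path Well→P3→M2→Ref (+1); total 4.
No residual Well→Ref path; max flow = 4.
Certifying cut of size 4: {P1→Ref, Well→M1, Well→P3, Well→Ref}.

4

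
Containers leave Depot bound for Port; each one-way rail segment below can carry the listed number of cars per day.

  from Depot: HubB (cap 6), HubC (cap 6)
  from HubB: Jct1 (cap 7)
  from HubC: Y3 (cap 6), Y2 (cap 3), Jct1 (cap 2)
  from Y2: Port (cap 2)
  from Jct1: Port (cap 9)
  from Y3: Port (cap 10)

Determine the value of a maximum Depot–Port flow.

12

Augment Depot→HubB→Jct1→Port: bottleneck 6, flow now 6.
Augment Depot→HubC→Y2→Port: bottleneck 2, flow now 8.
Augment Depot→HubC→Jct1→Port: bottleneck 2, flow now 10.
Augment Depot→HubC→Y3→Port: bottleneck 2, flow now 12.
No augmenting path remains; maximum flow = 12.
In the residual graph, reachable from Depot: {Depot}.
Min-cut edges: Depot→HubB (6), Depot→HubC (6); capacity 6 + 6 = 12.
This cut is saturated, so no flow can exceed 12.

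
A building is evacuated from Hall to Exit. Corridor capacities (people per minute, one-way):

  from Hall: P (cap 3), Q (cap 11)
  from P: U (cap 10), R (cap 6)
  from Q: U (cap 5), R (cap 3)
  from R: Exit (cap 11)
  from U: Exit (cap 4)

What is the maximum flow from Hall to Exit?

Augment Hall→P→R→Exit: bottleneck 3, flow now 3.
Augment Hall→Q→R→Exit: bottleneck 3, flow now 6.
Augment Hall→Q→U→Exit: bottleneck 4, flow now 10.
No augmenting path remains; maximum flow = 10.
In the residual graph, reachable from Hall: {Hall, Q, U}.
Min-cut edges: Hall→P (3), Q→R (3), U→Exit (4); capacity 3 + 3 + 4 = 10.
This cut is saturated, so no flow can exceed 10.

10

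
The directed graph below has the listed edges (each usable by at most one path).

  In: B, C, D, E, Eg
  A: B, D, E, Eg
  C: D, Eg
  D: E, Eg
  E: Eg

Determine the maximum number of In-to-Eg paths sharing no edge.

Assign every edge capacity 1; by Menger, the answer equals the max flow.
Path In→Eg (+1); total 1.
Path In→C→Eg (+1); total 2.
Path In→D→Eg (+1); total 3.
Path In→E→Eg (+1); total 4.
No residual In→Eg path; max flow = 4.
Certifying cut of size 4: {In→C, In→D, In→E, In→Eg}.

4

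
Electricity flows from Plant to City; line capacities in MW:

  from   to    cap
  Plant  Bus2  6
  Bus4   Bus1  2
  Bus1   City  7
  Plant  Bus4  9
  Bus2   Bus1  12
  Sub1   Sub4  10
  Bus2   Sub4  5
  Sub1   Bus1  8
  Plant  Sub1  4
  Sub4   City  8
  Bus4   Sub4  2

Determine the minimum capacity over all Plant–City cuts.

14

Augment Plant→Bus4→Bus1→City: bottleneck 2, flow now 2.
Augment Plant→Bus4→Sub4→City: bottleneck 2, flow now 4.
Augment Plant→Bus2→Bus1→City: bottleneck 5, flow now 9.
Augment Plant→Bus2→Sub4→City: bottleneck 1, flow now 10.
Augment Plant→Sub1→Sub4→City: bottleneck 4, flow now 14.
No augmenting path remains; maximum flow = 14.
By max-flow min-cut, the minimum cut capacity equals the max flow.
In the residual graph, reachable from Plant: {Plant, Bus4}.
Min-cut edges: Plant→Bus2 (6), Plant→Sub1 (4), Bus4→Bus1 (2), Bus4→Sub4 (2); capacity 6 + 4 + 2 + 2 = 14.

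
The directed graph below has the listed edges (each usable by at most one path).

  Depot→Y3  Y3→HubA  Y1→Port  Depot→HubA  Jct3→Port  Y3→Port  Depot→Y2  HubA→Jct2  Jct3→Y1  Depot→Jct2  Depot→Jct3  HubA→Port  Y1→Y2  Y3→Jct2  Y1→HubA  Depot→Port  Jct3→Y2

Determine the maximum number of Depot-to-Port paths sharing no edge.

Assign every edge capacity 1; by Menger, the answer equals the max flow.
Path Depot→Port (+1); total 1.
Path Depot→Y3→Port (+1); total 2.
Path Depot→Jct3→Port (+1); total 3.
Path Depot→HubA→Port (+1); total 4.
No residual Depot→Port path; max flow = 4.
Certifying cut of size 4: {Depot→HubA, Depot→Jct3, Depot→Port, Depot→Y3}.

4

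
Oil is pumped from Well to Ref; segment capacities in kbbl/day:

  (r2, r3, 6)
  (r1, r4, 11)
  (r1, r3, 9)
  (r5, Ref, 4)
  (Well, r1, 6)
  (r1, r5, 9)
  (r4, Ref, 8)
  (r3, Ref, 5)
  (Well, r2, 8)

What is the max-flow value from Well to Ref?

11

Augment Well→r1→r3→Ref: bottleneck 5, flow now 5.
Augment Well→r1→r4→Ref: bottleneck 1, flow now 6.
Augment Well→r2→r3→r1→r4→Ref: bottleneck 5, flow now 11. (uses reverse residual edge)
No augmenting path remains; maximum flow = 11.
In the residual graph, reachable from Well: {Well, r2, r3}.
Min-cut edges: Well→r1 (6), r3→Ref (5); capacity 6 + 5 = 11.
This cut is saturated, so no flow can exceed 11.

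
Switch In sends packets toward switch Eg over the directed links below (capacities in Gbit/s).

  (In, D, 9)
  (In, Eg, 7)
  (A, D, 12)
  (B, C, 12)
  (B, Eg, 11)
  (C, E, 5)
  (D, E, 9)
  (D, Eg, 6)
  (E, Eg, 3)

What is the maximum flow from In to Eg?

Augment In→Eg: bottleneck 7, flow now 7.
Augment In→D→Eg: bottleneck 6, flow now 13.
Augment In→D→E→Eg: bottleneck 3, flow now 16.
No augmenting path remains; maximum flow = 16.
In the residual graph, reachable from In: {In}.
Min-cut edges: In→D (9), In→Eg (7); capacity 9 + 7 = 16.
This cut is saturated, so no flow can exceed 16.

16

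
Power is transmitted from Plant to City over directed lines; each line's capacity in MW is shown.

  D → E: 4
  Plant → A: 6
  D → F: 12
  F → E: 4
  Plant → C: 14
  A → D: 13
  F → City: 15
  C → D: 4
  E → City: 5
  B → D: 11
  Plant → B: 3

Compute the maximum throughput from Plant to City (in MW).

13

Augment Plant→A→D→E→City: bottleneck 4, flow now 4.
Augment Plant→A→D→F→City: bottleneck 2, flow now 6.
Augment Plant→B→D→F→City: bottleneck 3, flow now 9.
Augment Plant→C→D→F→City: bottleneck 4, flow now 13.
No augmenting path remains; maximum flow = 13.
In the residual graph, reachable from Plant: {Plant, C}.
Min-cut edges: Plant→A (6), Plant→B (3), C→D (4); capacity 6 + 3 + 4 = 13.
This cut is saturated, so no flow can exceed 13.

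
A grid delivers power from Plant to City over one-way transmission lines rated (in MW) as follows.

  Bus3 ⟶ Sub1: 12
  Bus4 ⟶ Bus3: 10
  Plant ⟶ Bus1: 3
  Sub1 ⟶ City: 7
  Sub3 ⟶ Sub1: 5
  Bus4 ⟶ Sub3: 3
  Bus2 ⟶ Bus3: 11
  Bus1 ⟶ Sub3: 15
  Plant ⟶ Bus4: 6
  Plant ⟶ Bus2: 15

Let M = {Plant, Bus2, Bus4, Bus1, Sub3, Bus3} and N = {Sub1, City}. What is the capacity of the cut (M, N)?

17

Edges leaving {Plant, Bus2, Bus4, Bus1, Sub3, Bus3}: Sub3→Sub1 (5), Bus3→Sub1 (12).
Cut capacity = 5 + 12 = 17.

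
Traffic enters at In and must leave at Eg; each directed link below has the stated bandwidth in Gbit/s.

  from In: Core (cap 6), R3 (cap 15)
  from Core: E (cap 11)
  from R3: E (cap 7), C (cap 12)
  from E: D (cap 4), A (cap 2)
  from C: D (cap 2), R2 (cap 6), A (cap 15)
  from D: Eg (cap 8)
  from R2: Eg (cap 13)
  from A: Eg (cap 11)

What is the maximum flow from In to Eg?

18

Augment In→Core→E→D→Eg: bottleneck 4, flow now 4.
Augment In→Core→E→A→Eg: bottleneck 2, flow now 6.
Augment In→R3→C→D→Eg: bottleneck 2, flow now 8.
Augment In→R3→C→R2→Eg: bottleneck 6, flow now 14.
Augment In→R3→C→A→Eg: bottleneck 4, flow now 18.
No augmenting path remains; maximum flow = 18.
In the residual graph, reachable from In: {In, Core, R3, E}.
Min-cut edges: R3→C (12), E→D (4), E→A (2); capacity 12 + 4 + 2 = 18.
This cut is saturated, so no flow can exceed 18.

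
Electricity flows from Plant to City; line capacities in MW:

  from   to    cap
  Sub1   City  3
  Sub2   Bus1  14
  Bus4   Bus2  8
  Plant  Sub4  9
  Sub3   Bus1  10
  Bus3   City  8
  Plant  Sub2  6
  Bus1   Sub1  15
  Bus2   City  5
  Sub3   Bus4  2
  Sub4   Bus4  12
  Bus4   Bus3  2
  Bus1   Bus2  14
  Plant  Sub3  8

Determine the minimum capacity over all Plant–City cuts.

Augment Plant→Sub2→Bus1→Sub1→City: bottleneck 3, flow now 3.
Augment Plant→Sub2→Bus1→Bus2→City: bottleneck 3, flow now 6.
Augment Plant→Sub3→Bus4→Bus3→City: bottleneck 2, flow now 8.
Augment Plant→Sub3→Bus1→Bus2→City: bottleneck 2, flow now 10.
No augmenting path remains; maximum flow = 10.
By max-flow min-cut, the minimum cut capacity equals the max flow.
In the residual graph, reachable from Plant: {Plant, Sub2, Sub3, Sub4, Bus4, Bus1, Sub1, Bus2}.
Min-cut edges: Bus4→Bus3 (2), Sub1→City (3), Bus2→City (5); capacity 2 + 3 + 5 = 10.

10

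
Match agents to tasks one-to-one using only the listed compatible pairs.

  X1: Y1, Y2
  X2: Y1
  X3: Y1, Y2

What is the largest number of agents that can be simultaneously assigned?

Unit-capacity flow: source→left, listed edges, right→sink; max matching = max flow.
Augmenting path X1→Y1 (+1); matched 1.
Augmenting path X3→Y2 (+1); matched 2.
No augmenting path remains; maximum matching = 2.
König certificate: {Y1, Y2} is a vertex cover of size 2 (every listed pair touches it), so no matching can be larger.

2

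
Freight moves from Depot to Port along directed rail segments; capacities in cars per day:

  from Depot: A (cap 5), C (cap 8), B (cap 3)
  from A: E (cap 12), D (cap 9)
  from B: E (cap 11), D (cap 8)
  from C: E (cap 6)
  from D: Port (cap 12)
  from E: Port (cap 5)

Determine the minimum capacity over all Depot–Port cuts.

Augment Depot→A→D→Port: bottleneck 5, flow now 5.
Augment Depot→B→D→Port: bottleneck 3, flow now 8.
Augment Depot→C→E→Port: bottleneck 5, flow now 13.
No augmenting path remains; maximum flow = 13.
By max-flow min-cut, the minimum cut capacity equals the max flow.
In the residual graph, reachable from Depot: {Depot, C, E}.
Min-cut edges: Depot→A (5), Depot→B (3), E→Port (5); capacity 5 + 3 + 5 = 13.

13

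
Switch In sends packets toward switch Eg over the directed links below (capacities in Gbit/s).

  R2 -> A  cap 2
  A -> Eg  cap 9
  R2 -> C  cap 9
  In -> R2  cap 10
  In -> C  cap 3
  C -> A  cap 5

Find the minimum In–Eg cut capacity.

Augment In→C→A→Eg: bottleneck 3, flow now 3.
Augment In→R2→A→Eg: bottleneck 2, flow now 5.
Augment In→R2→C→A→Eg: bottleneck 2, flow now 7.
No augmenting path remains; maximum flow = 7.
By max-flow min-cut, the minimum cut capacity equals the max flow.
In the residual graph, reachable from In: {In, C, R2}.
Min-cut edges: C→A (5), R2→A (2); capacity 5 + 2 = 7.

7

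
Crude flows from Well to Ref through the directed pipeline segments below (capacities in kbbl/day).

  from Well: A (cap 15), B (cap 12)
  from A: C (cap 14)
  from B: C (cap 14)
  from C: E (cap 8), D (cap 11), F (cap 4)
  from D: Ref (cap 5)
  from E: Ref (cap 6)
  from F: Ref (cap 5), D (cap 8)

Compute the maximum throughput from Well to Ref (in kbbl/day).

15

Augment Well→A→C→D→Ref: bottleneck 5, flow now 5.
Augment Well→A→C→E→Ref: bottleneck 6, flow now 11.
Augment Well→A→C→F→Ref: bottleneck 3, flow now 14.
Augment Well→B→C→F→Ref: bottleneck 1, flow now 15.
No augmenting path remains; maximum flow = 15.
In the residual graph, reachable from Well: {Well, A, B, C, D, E}.
Min-cut edges: C→F (4), D→Ref (5), E→Ref (6); capacity 4 + 5 + 6 = 15.
This cut is saturated, so no flow can exceed 15.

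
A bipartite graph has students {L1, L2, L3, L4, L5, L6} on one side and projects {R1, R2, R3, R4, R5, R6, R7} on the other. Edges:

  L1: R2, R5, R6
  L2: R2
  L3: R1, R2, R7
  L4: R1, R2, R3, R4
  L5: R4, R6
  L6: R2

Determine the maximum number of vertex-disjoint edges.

5

Unit-capacity flow: source→left, listed edges, right→sink; max matching = max flow.
Augmenting path L1→R2 (+1); matched 1.
Augmenting path L3→R1 (+1); matched 2.
Augmenting path L4→R3 (+1); matched 3.
Augmenting path L5→R4 (+1); matched 4.
Augmenting path L2→R2→L1→R5 (+1); matched 5.
No augmenting path remains; maximum matching = 5.
König certificate: {L1, L3, L4, L5, R2} is a vertex cover of size 5 (every listed pair touches it), so no matching can be larger.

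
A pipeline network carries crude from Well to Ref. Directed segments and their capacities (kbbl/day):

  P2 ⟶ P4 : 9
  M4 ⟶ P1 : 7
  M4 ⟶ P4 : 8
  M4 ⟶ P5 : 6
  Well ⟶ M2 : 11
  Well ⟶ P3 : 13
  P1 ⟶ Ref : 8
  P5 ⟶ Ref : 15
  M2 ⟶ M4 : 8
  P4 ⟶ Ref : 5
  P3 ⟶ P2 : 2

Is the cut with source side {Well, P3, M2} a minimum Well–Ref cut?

Given cut capacity: 2 + 8 = 10.
Augment Well→P3→P2→P4→Ref: bottleneck 2, flow now 2.
Augment Well→M2→M4→P5→Ref: bottleneck 6, flow now 8.
Augment Well→M2→M4→P4→Ref: bottleneck 2, flow now 10.
No augmenting path remains; maximum flow = 10.
Cut capacity 10 equals the max flow, so it is a minimum cut.

Yes — it is a minimum cut (capacity 10).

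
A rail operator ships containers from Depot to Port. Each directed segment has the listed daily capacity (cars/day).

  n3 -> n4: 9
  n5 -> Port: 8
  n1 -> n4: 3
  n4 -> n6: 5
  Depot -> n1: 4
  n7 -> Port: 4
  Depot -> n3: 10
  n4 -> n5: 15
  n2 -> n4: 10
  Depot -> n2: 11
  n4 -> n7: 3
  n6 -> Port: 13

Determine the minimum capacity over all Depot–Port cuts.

Augment Depot→n1→n4→n5→Port: bottleneck 3, flow now 3.
Augment Depot→n2→n4→n5→Port: bottleneck 5, flow now 8.
Augment Depot→n2→n4→n6→Port: bottleneck 5, flow now 13.
Augment Depot→n3→n4→n7→Port: bottleneck 3, flow now 16.
No augmenting path remains; maximum flow = 16.
By max-flow min-cut, the minimum cut capacity equals the max flow.
In the residual graph, reachable from Depot: {Depot, n1, n2, n3, n4, n5}.
Min-cut edges: n4→n6 (5), n4→n7 (3), n5→Port (8); capacity 5 + 3 + 8 = 16.

16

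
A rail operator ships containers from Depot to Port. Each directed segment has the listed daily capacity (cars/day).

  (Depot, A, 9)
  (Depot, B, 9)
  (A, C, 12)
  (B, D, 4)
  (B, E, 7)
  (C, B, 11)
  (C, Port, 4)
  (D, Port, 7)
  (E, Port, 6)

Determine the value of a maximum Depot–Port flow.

Augment Depot→A→C→Port: bottleneck 4, flow now 4.
Augment Depot→B→D→Port: bottleneck 4, flow now 8.
Augment Depot→B→E→Port: bottleneck 5, flow now 13.
Augment Depot→A→C→B→E→Port: bottleneck 1, flow now 14.
No augmenting path remains; maximum flow = 14.
In the residual graph, reachable from Depot: {Depot, A, B, C, E}.
Min-cut edges: B→D (4), C→Port (4), E→Port (6); capacity 4 + 4 + 6 = 14.
This cut is saturated, so no flow can exceed 14.

14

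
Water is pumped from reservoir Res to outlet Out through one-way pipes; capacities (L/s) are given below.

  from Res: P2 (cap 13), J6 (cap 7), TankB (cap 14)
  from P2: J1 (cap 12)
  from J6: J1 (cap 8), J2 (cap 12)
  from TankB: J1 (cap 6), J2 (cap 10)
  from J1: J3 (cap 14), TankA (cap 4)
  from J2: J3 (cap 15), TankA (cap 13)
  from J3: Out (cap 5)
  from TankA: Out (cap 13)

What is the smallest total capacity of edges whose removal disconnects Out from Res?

Augment Res→P2→J1→J3→Out: bottleneck 5, flow now 5.
Augment Res→P2→J1→TankA→Out: bottleneck 4, flow now 9.
Augment Res→J6→J2→TankA→Out: bottleneck 7, flow now 16.
Augment Res→TankB→J2→TankA→Out: bottleneck 2, flow now 18.
No augmenting path remains; maximum flow = 18.
By max-flow min-cut, the minimum cut capacity equals the max flow.
In the residual graph, reachable from Res: {Res, P2, J6, TankB, J1, J2, J3, TankA}.
Min-cut edges: J3→Out (5), TankA→Out (13); capacity 5 + 13 = 18.

18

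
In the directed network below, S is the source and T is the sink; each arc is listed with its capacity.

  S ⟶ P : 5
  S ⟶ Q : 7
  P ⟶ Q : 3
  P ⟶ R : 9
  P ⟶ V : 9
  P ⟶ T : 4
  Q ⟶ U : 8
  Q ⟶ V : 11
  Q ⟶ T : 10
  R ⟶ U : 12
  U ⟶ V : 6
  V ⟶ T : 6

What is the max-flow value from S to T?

12

Augment S→P→T: bottleneck 4, flow now 4.
Augment S→Q→T: bottleneck 7, flow now 11.
Augment S→P→Q→T: bottleneck 1, flow now 12.
No augmenting path remains; maximum flow = 12.
In the residual graph, reachable from S: {S}.
Min-cut edges: S→P (5), S→Q (7); capacity 5 + 7 = 12.
This cut is saturated, so no flow can exceed 12.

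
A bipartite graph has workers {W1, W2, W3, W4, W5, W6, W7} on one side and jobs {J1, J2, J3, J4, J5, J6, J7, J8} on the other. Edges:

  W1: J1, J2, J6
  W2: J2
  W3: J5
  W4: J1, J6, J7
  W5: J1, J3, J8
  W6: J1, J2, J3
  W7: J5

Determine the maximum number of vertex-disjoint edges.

6

Unit-capacity flow: source→left, listed edges, right→sink; max matching = max flow.
Augmenting path W1→J1 (+1); matched 1.
Augmenting path W2→J2 (+1); matched 2.
Augmenting path W3→J5 (+1); matched 3.
Augmenting path W4→J6 (+1); matched 4.
Augmenting path W5→J3 (+1); matched 5.
Augmenting path W6→J3→W5→J8 (+1); matched 6.
No augmenting path remains; maximum matching = 6.
König certificate: {W1, W2, W4, W5, W6, J5} is a vertex cover of size 6 (every listed pair touches it), so no matching can be larger.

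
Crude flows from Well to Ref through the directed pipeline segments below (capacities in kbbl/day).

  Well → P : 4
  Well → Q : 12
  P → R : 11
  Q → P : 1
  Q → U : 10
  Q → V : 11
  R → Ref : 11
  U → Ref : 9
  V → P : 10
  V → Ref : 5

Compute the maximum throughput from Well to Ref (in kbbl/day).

16

Augment Well→P→R→Ref: bottleneck 4, flow now 4.
Augment Well→Q→U→Ref: bottleneck 9, flow now 13.
Augment Well→Q→V→Ref: bottleneck 3, flow now 16.
No augmenting path remains; maximum flow = 16.
In the residual graph, reachable from Well: {Well}.
Min-cut edges: Well→P (4), Well→Q (12); capacity 4 + 12 = 16.
This cut is saturated, so no flow can exceed 16.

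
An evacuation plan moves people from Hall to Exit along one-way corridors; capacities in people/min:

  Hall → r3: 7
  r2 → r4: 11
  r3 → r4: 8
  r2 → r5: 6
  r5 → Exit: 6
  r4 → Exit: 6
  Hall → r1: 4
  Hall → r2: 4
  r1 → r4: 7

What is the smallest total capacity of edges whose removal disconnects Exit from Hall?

Augment Hall→r1→r4→Exit: bottleneck 4, flow now 4.
Augment Hall→r2→r4→Exit: bottleneck 2, flow now 6.
Augment Hall→r2→r5→Exit: bottleneck 2, flow now 8.
Augment Hall→r3→r4→r2→r5→Exit: bottleneck 2, flow now 10. (uses reverse residual edge)
No augmenting path remains; maximum flow = 10.
By max-flow min-cut, the minimum cut capacity equals the max flow.
In the residual graph, reachable from Hall: {Hall, r1, r3, r4}.
Min-cut edges: Hall→r2 (4), r4→Exit (6); capacity 4 + 6 = 10.

10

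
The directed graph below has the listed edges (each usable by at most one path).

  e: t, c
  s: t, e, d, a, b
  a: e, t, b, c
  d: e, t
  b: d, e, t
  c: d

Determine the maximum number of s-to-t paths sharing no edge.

5

Assign every edge capacity 1; by Menger, the answer equals the max flow.
Path s→t (+1); total 1.
Path s→a→t (+1); total 2.
Path s→b→t (+1); total 3.
Path s→d→t (+1); total 4.
Path s→e→t (+1); total 5.
No residual s→t path; max flow = 5.
Certifying cut of size 5: {s→a, s→b, s→d, s→e, s→t}.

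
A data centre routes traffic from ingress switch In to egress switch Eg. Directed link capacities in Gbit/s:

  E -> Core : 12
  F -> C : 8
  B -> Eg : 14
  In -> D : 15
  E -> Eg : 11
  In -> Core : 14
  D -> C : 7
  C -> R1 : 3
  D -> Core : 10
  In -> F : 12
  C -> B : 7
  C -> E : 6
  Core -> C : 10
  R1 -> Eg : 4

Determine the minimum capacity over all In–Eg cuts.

Augment In→F→C→E→Eg: bottleneck 6, flow now 6.
Augment In→F→C→B→Eg: bottleneck 2, flow now 8.
Augment In→D→C→B→Eg: bottleneck 5, flow now 13.
Augment In→D→C→R1→Eg: bottleneck 2, flow now 15.
Augment In→Core→C→R1→Eg: bottleneck 1, flow now 16.
No augmenting path remains; maximum flow = 16.
By max-flow min-cut, the minimum cut capacity equals the max flow.
In the residual graph, reachable from In: {In, F, D, Core, C}.
Min-cut edges: C→E (6), C→B (7), C→R1 (3); capacity 6 + 7 + 3 = 16.

16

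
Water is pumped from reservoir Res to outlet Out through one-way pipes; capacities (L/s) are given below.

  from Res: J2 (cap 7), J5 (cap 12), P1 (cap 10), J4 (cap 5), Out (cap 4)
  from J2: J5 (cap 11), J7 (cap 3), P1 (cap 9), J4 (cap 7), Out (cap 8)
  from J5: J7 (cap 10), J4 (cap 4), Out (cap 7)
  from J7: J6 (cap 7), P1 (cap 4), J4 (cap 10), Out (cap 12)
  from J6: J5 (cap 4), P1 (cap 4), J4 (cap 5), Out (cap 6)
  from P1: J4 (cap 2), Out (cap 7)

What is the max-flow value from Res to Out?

30

Augment Res→Out: bottleneck 4, flow now 4.
Augment Res→J2→Out: bottleneck 7, flow now 11.
Augment Res→J5→Out: bottleneck 7, flow now 18.
Augment Res→P1→Out: bottleneck 7, flow now 25.
Augment Res→J5→J7→Out: bottleneck 5, flow now 30.
No augmenting path remains; maximum flow = 30.
In the residual graph, reachable from Res: {Res, P1, J4}.
Min-cut edges: Res→J2 (7), Res→J5 (12), Res→Out (4), P1→Out (7); capacity 7 + 12 + 4 + 7 = 30.
This cut is saturated, so no flow can exceed 30.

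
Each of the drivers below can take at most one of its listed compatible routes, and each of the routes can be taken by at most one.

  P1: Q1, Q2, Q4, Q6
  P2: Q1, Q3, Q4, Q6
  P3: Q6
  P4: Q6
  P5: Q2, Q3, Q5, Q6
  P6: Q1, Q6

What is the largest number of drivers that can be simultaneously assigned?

5

Unit-capacity flow: source→left, listed edges, right→sink; max matching = max flow.
Augmenting path P1→Q1 (+1); matched 1.
Augmenting path P2→Q3 (+1); matched 2.
Augmenting path P3→Q6 (+1); matched 3.
Augmenting path P5→Q2 (+1); matched 4.
Augmenting path P6→Q1→P1→Q4 (+1); matched 5.
No augmenting path remains; maximum matching = 5.
König certificate: {P1, P2, P5, P6, Q6} is a vertex cover of size 5 (every listed pair touches it), so no matching can be larger.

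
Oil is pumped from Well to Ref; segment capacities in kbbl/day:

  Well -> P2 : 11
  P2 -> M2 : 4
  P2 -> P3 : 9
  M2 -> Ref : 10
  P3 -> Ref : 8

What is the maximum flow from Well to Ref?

Augment Well→P2→M2→Ref: bottleneck 4, flow now 4.
Augment Well→P2→P3→Ref: bottleneck 7, flow now 11.
No augmenting path remains; maximum flow = 11.
In the residual graph, reachable from Well: {Well}.
Min-cut edges: Well→P2 (11); capacity 11 = 11.
This cut is saturated, so no flow can exceed 11.

11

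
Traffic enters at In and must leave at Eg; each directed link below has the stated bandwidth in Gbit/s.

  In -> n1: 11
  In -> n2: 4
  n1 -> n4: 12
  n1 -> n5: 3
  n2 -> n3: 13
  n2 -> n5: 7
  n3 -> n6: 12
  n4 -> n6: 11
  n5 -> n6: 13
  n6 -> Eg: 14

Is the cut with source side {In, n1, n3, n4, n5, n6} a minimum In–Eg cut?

Given cut capacity: 4 + 14 = 18.
Augment In→n1→n4→n6→Eg: bottleneck 11, flow now 11.
Augment In→n2→n3→n6→Eg: bottleneck 3, flow now 14.
No augmenting path remains; maximum flow = 14.
In the residual graph, reachable from In: {In, n1, n2, n3, n4, n5, n6}.
Min-cut edges: n6→Eg (14); capacity 14 = 14.
Cut capacity 18 exceeds the max flow 14, so it is not minimum.

No — its capacity is 18, but the minimum cut has capacity 14.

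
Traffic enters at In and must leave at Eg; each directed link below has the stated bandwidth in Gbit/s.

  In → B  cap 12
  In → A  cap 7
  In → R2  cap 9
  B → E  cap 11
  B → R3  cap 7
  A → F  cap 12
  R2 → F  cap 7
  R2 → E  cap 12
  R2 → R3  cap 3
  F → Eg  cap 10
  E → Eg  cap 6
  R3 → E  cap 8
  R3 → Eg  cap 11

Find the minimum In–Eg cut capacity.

Augment In→B→E→Eg: bottleneck 6, flow now 6.
Augment In→B→R3→Eg: bottleneck 6, flow now 12.
Augment In→A→F→Eg: bottleneck 7, flow now 19.
Augment In→R2→F→Eg: bottleneck 3, flow now 22.
Augment In→R2→R3→Eg: bottleneck 3, flow now 25.
Augment In→R2→E→B→R3→Eg: bottleneck 1, flow now 26. (uses reverse residual edge)
No augmenting path remains; maximum flow = 26.
By max-flow min-cut, the minimum cut capacity equals the max flow.
In the residual graph, reachable from In: {In, B, A, R2, F, E}.
Min-cut edges: B→R3 (7), R2→R3 (3), F→Eg (10), E→Eg (6); capacity 7 + 3 + 10 + 6 = 26.

26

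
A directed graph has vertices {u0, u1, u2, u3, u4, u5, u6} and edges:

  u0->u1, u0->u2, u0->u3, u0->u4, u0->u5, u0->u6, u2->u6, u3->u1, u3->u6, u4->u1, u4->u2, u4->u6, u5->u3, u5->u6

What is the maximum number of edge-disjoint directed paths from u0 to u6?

Assign every edge capacity 1; by Menger, the answer equals the max flow.
Path u0→u6 (+1); total 1.
Path u0→u2→u6 (+1); total 2.
Path u0→u3→u6 (+1); total 3.
Path u0→u4→u6 (+1); total 4.
Path u0→u5→u6 (+1); total 5.
No residual u0→u6 path; max flow = 5.
Certifying cut of size 5: {u0→u2, u0→u3, u0→u4, u0→u5, u0→u6}.

5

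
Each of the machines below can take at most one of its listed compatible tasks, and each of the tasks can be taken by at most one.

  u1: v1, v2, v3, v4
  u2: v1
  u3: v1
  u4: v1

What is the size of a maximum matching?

Unit-capacity flow: source→left, listed edges, right→sink; max matching = max flow.
Augmenting path u1→v1 (+1); matched 1.
Augmenting path u2→v1→u1→v2 (+1); matched 2.
No augmenting path remains; maximum matching = 2.
König certificate: {u1, v1} is a vertex cover of size 2 (every listed pair touches it), so no matching can be larger.

2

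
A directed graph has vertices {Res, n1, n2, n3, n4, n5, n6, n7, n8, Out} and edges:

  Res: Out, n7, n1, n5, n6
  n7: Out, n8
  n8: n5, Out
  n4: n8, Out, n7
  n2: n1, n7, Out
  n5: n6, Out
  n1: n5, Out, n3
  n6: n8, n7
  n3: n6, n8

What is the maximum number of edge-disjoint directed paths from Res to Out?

Assign every edge capacity 1; by Menger, the answer equals the max flow.
Path Res→Out (+1); total 1.
Path Res→n1→Out (+1); total 2.
Path Res→n5→Out (+1); total 3.
Path Res→n7→Out (+1); total 4.
Path Res→n6→n8→Out (+1); total 5.
No residual Res→Out path; max flow = 5.
Certifying cut of size 5: {Res→Out, Res→n1, Res→n5, Res→n6, Res→n7}.

5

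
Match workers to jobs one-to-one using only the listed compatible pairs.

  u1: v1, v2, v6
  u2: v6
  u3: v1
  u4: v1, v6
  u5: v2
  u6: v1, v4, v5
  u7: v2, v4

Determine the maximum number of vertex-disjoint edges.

Unit-capacity flow: source→left, listed edges, right→sink; max matching = max flow.
Augmenting path u1→v1 (+1); matched 1.
Augmenting path u2→v6 (+1); matched 2.
Augmenting path u5→v2 (+1); matched 3.
Augmenting path u6→v4 (+1); matched 4.
Augmenting path u7→v4→u6→v5 (+1); matched 5.
No augmenting path remains; maximum matching = 5.
König certificate: {u6, u7, v1, v2, v6} is a vertex cover of size 5 (every listed pair touches it), so no matching can be larger.

5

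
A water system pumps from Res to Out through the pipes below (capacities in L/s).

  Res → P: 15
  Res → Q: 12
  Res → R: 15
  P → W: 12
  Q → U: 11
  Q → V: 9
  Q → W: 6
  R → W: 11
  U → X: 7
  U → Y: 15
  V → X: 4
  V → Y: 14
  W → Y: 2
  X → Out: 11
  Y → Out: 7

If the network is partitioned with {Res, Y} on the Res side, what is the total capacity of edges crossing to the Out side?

Edges leaving {Res, Y}: Res→P (15), Res→Q (12), Res→R (15), Y→Out (7).
Cut capacity = 15 + 12 + 15 + 7 = 49.

49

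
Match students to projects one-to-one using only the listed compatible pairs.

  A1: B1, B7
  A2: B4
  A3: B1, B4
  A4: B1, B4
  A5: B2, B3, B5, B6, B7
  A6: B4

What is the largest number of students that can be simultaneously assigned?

4

Unit-capacity flow: source→left, listed edges, right→sink; max matching = max flow.
Augmenting path A1→B1 (+1); matched 1.
Augmenting path A2→B4 (+1); matched 2.
Augmenting path A5→B2 (+1); matched 3.
Augmenting path A3→B1→A1→B7 (+1); matched 4.
No augmenting path remains; maximum matching = 4.
König certificate: {A1, A5, B1, B4} is a vertex cover of size 4 (every listed pair touches it), so no matching can be larger.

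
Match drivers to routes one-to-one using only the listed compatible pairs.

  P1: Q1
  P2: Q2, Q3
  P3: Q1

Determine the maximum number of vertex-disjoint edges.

2

Unit-capacity flow: source→left, listed edges, right→sink; max matching = max flow.
Augmenting path P1→Q1 (+1); matched 1.
Augmenting path P2→Q2 (+1); matched 2.
No augmenting path remains; maximum matching = 2.
König certificate: {P2, Q1} is a vertex cover of size 2 (every listed pair touches it), so no matching can be larger.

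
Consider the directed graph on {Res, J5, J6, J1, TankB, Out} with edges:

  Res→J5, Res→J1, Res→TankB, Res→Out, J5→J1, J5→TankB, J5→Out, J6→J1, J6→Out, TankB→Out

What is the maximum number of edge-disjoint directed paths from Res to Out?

Assign every edge capacity 1; by Menger, the answer equals the max flow.
Path Res→Out (+1); total 1.
Path Res→J5→Out (+1); total 2.
Path Res→TankB→Out (+1); total 3.
No residual Res→Out path; max flow = 3.
Certifying cut of size 3: {Res→J5, Res→Out, Res→TankB}.

3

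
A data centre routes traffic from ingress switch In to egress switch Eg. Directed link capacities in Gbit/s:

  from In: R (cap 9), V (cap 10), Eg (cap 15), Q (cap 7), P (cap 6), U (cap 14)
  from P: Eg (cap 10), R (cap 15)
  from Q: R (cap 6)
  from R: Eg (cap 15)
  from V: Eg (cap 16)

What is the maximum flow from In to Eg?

Augment In→Eg: bottleneck 15, flow now 15.
Augment In→P→Eg: bottleneck 6, flow now 21.
Augment In→R→Eg: bottleneck 9, flow now 30.
Augment In→V→Eg: bottleneck 10, flow now 40.
Augment In→Q→R→Eg: bottleneck 6, flow now 46.
No augmenting path remains; maximum flow = 46.
In the residual graph, reachable from In: {In, Q, U}.
Min-cut edges: In→P (6), In→R (9), In→V (10), In→Eg (15), Q→R (6); capacity 6 + 9 + 10 + 15 + 6 = 46.
This cut is saturated, so no flow can exceed 46.

46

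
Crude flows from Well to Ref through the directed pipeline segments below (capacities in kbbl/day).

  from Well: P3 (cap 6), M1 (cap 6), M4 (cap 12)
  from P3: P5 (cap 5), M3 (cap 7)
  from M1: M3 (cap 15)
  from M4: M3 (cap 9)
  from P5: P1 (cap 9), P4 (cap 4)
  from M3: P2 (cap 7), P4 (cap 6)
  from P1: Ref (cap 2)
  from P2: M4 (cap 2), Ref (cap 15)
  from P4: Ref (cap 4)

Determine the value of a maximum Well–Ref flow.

Augment Well→P3→P5→P1→Ref: bottleneck 2, flow now 2.
Augment Well→P3→P5→P4→Ref: bottleneck 3, flow now 5.
Augment Well→P3→M3→P2→Ref: bottleneck 1, flow now 6.
Augment Well→M1→M3→P2→Ref: bottleneck 6, flow now 12.
Augment Well→M4→M3→P4→Ref: bottleneck 1, flow now 13.
No augmenting path remains; maximum flow = 13.
In the residual graph, reachable from Well: {Well, P3, M1, M4, P5, M3, P1, P4}.
Min-cut edges: M3→P2 (7), P1→Ref (2), P4→Ref (4); capacity 7 + 2 + 4 = 13.
This cut is saturated, so no flow can exceed 13.

13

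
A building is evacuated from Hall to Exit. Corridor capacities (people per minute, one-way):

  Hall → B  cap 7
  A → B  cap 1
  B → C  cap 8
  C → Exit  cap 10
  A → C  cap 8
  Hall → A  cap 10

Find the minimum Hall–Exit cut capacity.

10

Augment Hall→A→C→Exit: bottleneck 8, flow now 8.
Augment Hall→B→C→Exit: bottleneck 2, flow now 10.
No augmenting path remains; maximum flow = 10.
By max-flow min-cut, the minimum cut capacity equals the max flow.
In the residual graph, reachable from Hall: {Hall, A, B, C}.
Min-cut edges: C→Exit (10); capacity 10 = 10.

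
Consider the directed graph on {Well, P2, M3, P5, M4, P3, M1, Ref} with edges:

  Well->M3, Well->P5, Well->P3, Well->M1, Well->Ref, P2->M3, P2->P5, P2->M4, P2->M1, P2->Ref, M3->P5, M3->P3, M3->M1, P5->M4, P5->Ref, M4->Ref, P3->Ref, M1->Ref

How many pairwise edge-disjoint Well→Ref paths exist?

Assign every edge capacity 1; by Menger, the answer equals the max flow.
Path Well→Ref (+1); total 1.
Path Well→P5→Ref (+1); total 2.
Path Well→P3→Ref (+1); total 3.
Path Well→M1→Ref (+1); total 4.
Path Well→M3→P5→M4→Ref (+1); total 5.
No residual Well→Ref path; max flow = 5.
Certifying cut of size 5: {Well→M1, Well→M3, Well→P3, Well→P5, Well→Ref}.

5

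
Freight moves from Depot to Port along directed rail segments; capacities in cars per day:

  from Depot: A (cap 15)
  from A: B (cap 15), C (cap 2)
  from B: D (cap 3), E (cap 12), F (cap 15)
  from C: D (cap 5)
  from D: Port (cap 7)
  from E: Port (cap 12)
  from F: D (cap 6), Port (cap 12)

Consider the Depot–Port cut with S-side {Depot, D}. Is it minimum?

Given cut capacity: 15 + 7 = 22.
Augment Depot→A→B→D→Port: bottleneck 3, flow now 3.
Augment Depot→A→B→E→Port: bottleneck 12, flow now 15.
No augmenting path remains; maximum flow = 15.
In the residual graph, reachable from Depot: {Depot}.
Min-cut edges: Depot→A (15); capacity 15 = 15.
Cut capacity 22 exceeds the max flow 15, so it is not minimum.

No — its capacity is 22, but the minimum cut has capacity 15.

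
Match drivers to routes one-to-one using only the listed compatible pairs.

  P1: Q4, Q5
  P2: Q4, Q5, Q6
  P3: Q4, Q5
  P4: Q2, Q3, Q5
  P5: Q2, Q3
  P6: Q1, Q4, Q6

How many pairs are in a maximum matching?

Unit-capacity flow: source→left, listed edges, right→sink; max matching = max flow.
Augmenting path P1→Q4 (+1); matched 1.
Augmenting path P2→Q5 (+1); matched 2.
Augmenting path P4→Q2 (+1); matched 3.
Augmenting path P5→Q3 (+1); matched 4.
Augmenting path P6→Q1 (+1); matched 5.
Augmenting path P3→Q5→P2→Q6 (+1); matched 6.
No augmenting path remains; maximum matching = 6.
König certificate: {P1, P2, P3, P4, P5, P6} is a vertex cover of size 6 (every listed pair touches it), so no matching can be larger.

6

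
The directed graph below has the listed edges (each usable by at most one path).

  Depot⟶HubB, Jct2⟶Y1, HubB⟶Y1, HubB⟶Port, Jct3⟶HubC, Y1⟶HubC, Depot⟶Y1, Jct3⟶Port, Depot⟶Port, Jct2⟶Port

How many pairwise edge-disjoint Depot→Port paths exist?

Assign every edge capacity 1; by Menger, the answer equals the max flow.
Path Depot→Port (+1); total 1.
Path Depot→HubB→Port (+1); total 2.
No residual Depot→Port path; max flow = 2.
Certifying cut of size 2: {Depot→HubB, Depot→Port}.

2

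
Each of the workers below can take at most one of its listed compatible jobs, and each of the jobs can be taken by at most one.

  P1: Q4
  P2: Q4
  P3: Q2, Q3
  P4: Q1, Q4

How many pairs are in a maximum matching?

Unit-capacity flow: source→left, listed edges, right→sink; max matching = max flow.
Augmenting path P1→Q4 (+1); matched 1.
Augmenting path P3→Q2 (+1); matched 2.
Augmenting path P4→Q1 (+1); matched 3.
No augmenting path remains; maximum matching = 3.
König certificate: {P3, P4, Q4} is a vertex cover of size 3 (every listed pair touches it), so no matching can be larger.

3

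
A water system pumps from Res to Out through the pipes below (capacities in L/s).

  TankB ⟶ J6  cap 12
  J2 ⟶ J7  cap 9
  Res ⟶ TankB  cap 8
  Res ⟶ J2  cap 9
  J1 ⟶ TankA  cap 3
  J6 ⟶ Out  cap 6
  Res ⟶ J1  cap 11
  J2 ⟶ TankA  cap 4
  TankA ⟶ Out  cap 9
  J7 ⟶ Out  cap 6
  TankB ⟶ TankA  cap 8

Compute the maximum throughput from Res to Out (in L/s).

Augment Res→J2→J7→Out: bottleneck 6, flow now 6.
Augment Res→J2→TankA→Out: bottleneck 3, flow now 9.
Augment Res→J1→TankA→Out: bottleneck 3, flow now 12.
Augment Res→TankB→TankA→Out: bottleneck 3, flow now 15.
Augment Res→TankB→J6→Out: bottleneck 5, flow now 20.
No augmenting path remains; maximum flow = 20.
In the residual graph, reachable from Res: {Res, J1}.
Min-cut edges: Res→J2 (9), Res→TankB (8), J1→TankA (3); capacity 9 + 8 + 3 = 20.
This cut is saturated, so no flow can exceed 20.

20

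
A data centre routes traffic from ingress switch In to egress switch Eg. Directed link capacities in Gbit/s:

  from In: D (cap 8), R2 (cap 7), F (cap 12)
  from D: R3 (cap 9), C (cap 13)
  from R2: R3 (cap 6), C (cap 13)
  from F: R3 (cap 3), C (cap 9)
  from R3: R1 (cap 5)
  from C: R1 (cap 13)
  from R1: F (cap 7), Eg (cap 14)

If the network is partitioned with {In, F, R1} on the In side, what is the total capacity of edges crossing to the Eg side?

Edges leaving {In, F, R1}: In→D (8), In→R2 (7), F→R3 (3), F→C (9), R1→Eg (14).
Cut capacity = 8 + 7 + 3 + 9 + 14 = 41.

41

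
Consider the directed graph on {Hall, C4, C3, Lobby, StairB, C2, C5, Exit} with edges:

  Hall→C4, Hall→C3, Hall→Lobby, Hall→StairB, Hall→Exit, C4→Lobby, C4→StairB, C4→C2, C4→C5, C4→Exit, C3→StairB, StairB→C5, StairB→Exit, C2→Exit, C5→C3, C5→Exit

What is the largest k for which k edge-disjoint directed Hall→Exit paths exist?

4

Assign every edge capacity 1; by Menger, the answer equals the max flow.
Path Hall→Exit (+1); total 1.
Path Hall→C4→Exit (+1); total 2.
Path Hall→StairB→Exit (+1); total 3.
Path Hall→C3→StairB→C5→Exit (+1); total 4.
No residual Hall→Exit path; max flow = 4.
Certifying cut of size 4: {Hall→C3, Hall→C4, Hall→Exit, Hall→StairB}.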